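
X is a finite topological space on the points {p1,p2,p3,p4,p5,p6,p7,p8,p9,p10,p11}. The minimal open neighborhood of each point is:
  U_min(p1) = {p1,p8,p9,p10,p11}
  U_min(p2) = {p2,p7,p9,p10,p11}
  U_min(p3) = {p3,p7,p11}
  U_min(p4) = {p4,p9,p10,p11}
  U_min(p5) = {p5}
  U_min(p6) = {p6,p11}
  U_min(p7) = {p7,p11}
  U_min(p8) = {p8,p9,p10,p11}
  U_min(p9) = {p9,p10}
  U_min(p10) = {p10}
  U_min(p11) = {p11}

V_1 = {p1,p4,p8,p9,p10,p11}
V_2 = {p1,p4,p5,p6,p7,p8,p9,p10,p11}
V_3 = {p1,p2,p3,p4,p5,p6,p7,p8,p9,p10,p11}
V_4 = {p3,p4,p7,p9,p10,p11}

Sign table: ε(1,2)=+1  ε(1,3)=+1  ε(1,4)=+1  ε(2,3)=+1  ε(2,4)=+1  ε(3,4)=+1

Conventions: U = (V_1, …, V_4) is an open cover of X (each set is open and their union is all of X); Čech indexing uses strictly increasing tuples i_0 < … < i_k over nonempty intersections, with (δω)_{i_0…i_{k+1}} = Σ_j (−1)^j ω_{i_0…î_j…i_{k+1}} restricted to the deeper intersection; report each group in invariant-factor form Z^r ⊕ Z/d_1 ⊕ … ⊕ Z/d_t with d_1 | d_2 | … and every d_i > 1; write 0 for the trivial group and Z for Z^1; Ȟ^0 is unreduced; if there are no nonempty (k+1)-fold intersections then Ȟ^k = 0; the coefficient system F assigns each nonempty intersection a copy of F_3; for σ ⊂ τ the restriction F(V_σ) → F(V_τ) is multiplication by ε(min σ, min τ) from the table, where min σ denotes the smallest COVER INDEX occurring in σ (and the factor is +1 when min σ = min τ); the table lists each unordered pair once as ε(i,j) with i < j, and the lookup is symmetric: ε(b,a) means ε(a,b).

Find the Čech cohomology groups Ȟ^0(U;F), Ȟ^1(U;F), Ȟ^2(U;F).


Ȟ^0(U;F) ≅ Z/3, Ȟ^1(U;F) ≅ 0 and Ȟ^2(U;F) ≅ 0

nerve simplices:
  V12={p1,p4,p8,p9,p10,p11} V13={p1,p4,p8,p9,p10,p11} V14={p4,p9,p10,p11} V23={p1,p4,p5,p6,p7,p8,p9,p10,p11} V24={p4,p7,p9,p10,p11} V34={p3,p4,p7,p9,p10,p11}
  V123={p1,p4,p8,p9,p10,p11} V124={p4,p9,p10,p11} V134={p4,p9,p10,p11} V234={p4,p7,p9,p10,p11}
  V1234={p4,p9,p10,p11}
C dims 4,6,4,1; δ0: rk_F3 3; δ1: rk_F3 3; δ2: rk_F3 1
degree 0: 4−3−0 = 1 → Ȟ^0 ≅ Z/3
degree 1: 6−3−3 = 0 → Ȟ^1 ≅ 0
degree 2: 4−1−3 = 0 → Ȟ^2 ≅ 0


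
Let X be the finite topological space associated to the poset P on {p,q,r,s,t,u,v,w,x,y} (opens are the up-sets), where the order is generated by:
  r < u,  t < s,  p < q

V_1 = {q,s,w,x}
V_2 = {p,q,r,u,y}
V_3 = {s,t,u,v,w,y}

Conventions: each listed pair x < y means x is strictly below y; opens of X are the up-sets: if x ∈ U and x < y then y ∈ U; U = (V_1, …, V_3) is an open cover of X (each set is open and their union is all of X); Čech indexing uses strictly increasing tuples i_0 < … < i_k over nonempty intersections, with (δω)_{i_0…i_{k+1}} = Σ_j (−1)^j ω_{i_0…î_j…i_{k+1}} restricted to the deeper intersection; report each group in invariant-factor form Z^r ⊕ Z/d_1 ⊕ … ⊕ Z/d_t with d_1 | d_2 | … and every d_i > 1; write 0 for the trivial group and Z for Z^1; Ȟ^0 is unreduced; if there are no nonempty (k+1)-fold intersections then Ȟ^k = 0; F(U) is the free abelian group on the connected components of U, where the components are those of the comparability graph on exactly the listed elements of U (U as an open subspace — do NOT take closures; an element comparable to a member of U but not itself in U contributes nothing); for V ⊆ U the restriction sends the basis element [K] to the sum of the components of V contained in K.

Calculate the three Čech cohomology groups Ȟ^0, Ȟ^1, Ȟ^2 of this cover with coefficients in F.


cover nerve:
  V12={q} V13={s,w} V23={u,y}
components per intersection:
  V1: {q} {s} {w} {x}
  V2: {p,q} {r,u} {y}
  V3: {s,t} {u} {v} {w} {y}
  V12: {q}
  V13: {s} {w}
  V23: {u} {y}
C dims 12,5; δ0: rk 5, SNF 1^5
Ȟ^0: (12−5)−0=7 ⇒ Z^7
Ȟ^1: (5−0)−5=0 ⇒ 0
Ȟ^2: (0−0)−0=0 ⇒ 0

Ȟ^0(U;F) ≅ Z^7,  Ȟ^1(U;F) ≅ 0,  Ȟ^2(U;F) ≅ 0


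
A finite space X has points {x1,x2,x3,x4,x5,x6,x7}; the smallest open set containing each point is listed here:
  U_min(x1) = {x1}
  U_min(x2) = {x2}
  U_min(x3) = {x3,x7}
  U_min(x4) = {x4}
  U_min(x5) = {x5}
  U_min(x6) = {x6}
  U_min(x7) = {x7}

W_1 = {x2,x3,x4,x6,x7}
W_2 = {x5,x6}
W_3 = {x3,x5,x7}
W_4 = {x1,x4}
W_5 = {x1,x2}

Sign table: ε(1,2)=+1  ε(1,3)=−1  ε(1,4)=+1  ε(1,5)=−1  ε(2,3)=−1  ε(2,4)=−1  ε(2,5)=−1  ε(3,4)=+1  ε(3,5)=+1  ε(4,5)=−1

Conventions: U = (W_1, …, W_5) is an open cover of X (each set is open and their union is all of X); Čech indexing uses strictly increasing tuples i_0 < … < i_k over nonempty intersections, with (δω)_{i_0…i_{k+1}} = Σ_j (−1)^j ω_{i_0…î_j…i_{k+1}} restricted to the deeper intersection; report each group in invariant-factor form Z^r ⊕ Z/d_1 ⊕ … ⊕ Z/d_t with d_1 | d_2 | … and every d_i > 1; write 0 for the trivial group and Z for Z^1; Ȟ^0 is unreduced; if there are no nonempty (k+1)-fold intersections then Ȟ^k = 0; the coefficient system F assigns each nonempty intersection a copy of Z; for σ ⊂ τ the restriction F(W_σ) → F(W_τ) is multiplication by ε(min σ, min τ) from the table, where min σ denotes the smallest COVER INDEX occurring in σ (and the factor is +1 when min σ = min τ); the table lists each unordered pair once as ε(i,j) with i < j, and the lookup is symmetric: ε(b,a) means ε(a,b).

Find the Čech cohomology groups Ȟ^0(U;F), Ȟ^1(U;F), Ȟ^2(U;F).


intersection data:
  W12={x6} W13={x3,x7} W14={x4} W15={x2} W23={x5} W45={x1}
C dims 5,6; δ0: rk 4, SNF 1^4
Ȟ^0 = (5 − 4) − 0 = 1, so Ȟ^0 ≅ Z
Ȟ^1 = (6 − 0) − 4 = 2, so Ȟ^1 ≅ Z^2
Ȟ^2 = (0 − 0) − 0 = 0, so Ȟ^2 ≅ 0

Ȟ^0 = Z, Ȟ^1 = Z^2 and Ȟ^2 = 0


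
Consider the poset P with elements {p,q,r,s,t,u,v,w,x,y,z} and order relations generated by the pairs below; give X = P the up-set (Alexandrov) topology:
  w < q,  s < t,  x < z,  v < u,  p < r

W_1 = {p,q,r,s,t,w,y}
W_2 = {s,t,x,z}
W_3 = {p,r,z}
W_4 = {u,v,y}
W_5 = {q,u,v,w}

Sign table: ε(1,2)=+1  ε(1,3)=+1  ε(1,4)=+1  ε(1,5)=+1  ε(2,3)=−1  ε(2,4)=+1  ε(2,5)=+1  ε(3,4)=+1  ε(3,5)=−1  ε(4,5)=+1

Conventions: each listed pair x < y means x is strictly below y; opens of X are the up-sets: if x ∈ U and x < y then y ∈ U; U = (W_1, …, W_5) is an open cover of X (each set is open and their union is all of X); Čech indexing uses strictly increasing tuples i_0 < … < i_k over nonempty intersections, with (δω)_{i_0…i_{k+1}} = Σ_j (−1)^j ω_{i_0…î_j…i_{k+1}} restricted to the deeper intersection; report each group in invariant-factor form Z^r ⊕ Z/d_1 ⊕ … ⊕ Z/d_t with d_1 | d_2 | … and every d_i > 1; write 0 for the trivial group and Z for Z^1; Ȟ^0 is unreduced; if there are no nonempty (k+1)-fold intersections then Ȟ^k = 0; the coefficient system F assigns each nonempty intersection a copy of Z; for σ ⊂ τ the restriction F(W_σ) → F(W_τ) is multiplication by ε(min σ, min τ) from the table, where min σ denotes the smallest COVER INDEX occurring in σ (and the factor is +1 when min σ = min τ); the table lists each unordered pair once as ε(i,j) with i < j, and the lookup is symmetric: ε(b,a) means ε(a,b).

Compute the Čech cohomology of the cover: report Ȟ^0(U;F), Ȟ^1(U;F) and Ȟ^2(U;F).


nerve simplices:
  W12={s,t} W13={p,r} W14={y} W15={q,w} W23={z} W45={u,v}
C dims 5,6; δ0: rk 5, SNF 1^4·2
degree 0: 5−5−0 = 0 → Ȟ^0 ≅ 0
degree 1: 6−0−5 = 1 plus torsion [2] → Ȟ^1 ≅ Z ⊕ Z/2
degree 2: 0−0−0 = 0 → Ȟ^2 ≅ 0

Ȟ^0(U;F) ≅ 0, Ȟ^1(U;F) ≅ Z ⊕ Z/2 and Ȟ^2(U;F) ≅ 0


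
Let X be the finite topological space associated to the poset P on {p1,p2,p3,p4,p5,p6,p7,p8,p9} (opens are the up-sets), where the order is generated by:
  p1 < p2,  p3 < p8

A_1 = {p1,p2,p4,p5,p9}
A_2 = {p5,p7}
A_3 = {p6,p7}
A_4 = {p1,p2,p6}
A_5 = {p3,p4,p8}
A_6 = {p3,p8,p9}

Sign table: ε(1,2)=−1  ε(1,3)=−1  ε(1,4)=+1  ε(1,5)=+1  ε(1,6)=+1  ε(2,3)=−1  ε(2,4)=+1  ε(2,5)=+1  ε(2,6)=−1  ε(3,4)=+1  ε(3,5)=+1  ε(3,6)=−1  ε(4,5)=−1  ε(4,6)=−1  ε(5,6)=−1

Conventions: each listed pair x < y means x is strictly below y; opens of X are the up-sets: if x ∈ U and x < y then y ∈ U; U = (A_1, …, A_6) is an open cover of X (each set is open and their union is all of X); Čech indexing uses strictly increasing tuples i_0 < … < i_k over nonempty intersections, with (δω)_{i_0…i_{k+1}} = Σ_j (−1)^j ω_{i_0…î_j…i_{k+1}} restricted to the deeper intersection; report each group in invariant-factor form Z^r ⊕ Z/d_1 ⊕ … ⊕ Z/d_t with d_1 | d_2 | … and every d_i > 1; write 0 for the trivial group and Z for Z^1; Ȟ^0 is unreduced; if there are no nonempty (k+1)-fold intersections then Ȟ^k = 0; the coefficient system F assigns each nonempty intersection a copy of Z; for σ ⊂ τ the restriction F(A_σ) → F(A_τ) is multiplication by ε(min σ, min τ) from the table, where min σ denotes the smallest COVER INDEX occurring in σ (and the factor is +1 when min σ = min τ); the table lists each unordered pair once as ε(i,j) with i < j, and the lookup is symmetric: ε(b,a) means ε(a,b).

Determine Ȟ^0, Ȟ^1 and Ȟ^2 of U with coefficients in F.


Ȟ^0(U;F) ≅ 0, Ȟ^1(U;F) ≅ Z ⊕ Z/2 and Ȟ^2(U;F) ≅ 0

intersection data:
  A12={p5} A14={p1,p2} A15={p4} A16={p9} A23={p7} A34={p6} A56={p3,p8}
C dims 6,7; δ0: rk 6, SNF 1^5·2
Ȟ^0 = (6 − 6) − 0 = 0, so Ȟ^0 ≅ 0
Ȟ^1 = (7 − 0) − 6 = 1 plus torsion [2], so Ȟ^1 ≅ Z ⊕ Z/2
Ȟ^2 = (0 − 0) − 0 = 0, so Ȟ^2 ≅ 0


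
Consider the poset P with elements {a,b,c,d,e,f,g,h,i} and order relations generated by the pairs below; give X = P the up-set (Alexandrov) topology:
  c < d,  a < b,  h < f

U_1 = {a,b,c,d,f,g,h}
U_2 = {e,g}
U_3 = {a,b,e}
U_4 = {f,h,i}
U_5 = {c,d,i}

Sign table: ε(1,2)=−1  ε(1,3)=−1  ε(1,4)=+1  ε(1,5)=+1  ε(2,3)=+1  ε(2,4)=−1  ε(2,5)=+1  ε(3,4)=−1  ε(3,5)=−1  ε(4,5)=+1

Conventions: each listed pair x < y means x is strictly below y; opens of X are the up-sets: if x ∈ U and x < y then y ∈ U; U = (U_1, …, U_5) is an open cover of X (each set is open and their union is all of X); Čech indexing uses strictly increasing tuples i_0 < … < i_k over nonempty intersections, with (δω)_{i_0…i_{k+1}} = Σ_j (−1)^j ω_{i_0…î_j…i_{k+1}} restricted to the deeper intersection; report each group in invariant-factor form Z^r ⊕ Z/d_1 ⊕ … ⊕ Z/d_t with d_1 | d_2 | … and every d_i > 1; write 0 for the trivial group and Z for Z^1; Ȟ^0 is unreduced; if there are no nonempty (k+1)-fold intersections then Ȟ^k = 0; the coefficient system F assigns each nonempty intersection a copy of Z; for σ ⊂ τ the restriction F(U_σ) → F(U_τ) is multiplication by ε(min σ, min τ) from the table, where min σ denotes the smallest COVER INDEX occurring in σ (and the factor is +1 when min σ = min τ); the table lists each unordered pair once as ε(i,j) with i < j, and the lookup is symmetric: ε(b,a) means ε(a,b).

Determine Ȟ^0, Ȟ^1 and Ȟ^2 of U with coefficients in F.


intersection data:
  U12={g} U13={a,b} U14={f,h} U15={c,d} U23={e} U45={i}
C dims 5,6; δ0: rk 4, SNF 1^4
Ȟ^0 = (5 − 4) − 0 = 1, so Ȟ^0 ≅ Z
Ȟ^1 = (6 − 0) − 4 = 2, so Ȟ^1 ≅ Z^2
Ȟ^2 = (0 − 0) − 0 = 0, so Ȟ^2 ≅ 0

Ȟ^0(U;F) ≅ Z, Ȟ^1(U;F) ≅ Z^2, Ȟ^2(U;F) ≅ 0


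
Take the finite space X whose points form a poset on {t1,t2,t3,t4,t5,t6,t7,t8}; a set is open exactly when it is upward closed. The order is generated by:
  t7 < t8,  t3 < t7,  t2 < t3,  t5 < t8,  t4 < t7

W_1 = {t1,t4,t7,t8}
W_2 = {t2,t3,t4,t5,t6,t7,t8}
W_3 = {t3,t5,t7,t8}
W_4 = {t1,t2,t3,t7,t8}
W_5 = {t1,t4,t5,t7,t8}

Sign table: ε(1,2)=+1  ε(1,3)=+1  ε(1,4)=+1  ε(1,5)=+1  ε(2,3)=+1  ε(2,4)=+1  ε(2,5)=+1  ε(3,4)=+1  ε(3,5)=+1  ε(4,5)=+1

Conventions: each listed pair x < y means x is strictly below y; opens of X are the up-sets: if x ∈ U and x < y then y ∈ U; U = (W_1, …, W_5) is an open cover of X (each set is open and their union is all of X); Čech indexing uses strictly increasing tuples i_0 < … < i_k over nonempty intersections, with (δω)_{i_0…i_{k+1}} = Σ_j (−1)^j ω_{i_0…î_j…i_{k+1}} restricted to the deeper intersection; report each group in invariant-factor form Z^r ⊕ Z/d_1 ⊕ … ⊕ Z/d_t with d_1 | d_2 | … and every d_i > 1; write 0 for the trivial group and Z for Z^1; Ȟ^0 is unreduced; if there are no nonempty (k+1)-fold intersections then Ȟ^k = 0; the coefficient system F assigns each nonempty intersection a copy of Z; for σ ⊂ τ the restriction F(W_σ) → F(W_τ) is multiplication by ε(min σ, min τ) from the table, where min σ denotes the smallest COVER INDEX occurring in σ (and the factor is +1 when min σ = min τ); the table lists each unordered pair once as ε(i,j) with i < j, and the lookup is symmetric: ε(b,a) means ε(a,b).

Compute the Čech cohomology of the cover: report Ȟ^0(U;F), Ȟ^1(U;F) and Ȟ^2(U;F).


Ȟ^0(U;F) ≅ Z; Ȟ^1(U;F) ≅ 0; Ȟ^2(U;F) ≅ 0

nonempty intersections:
  W12={t4,t7,t8} W13={t7,t8} W14={t1,t7,t8} W15={t1,t4,t7,t8} W23={t3,t5,t7,t8} W24={t2,t3,t7,t8} W25={t4,t5,t7,t8} W34={t3,t7,t8} W35={t5,t7,t8} W45={t1,t7,t8}
  W123={t7,t8} W124={t7,t8} W125={t4,t7,t8} W134={t7,t8} W135={t7,t8} W145={t1,t7,t8} W234={t3,t7,t8} W235={t5,t7,t8} W245={t7,t8} W345={t7,t8}
  W1234={t7,t8} W1235={t7,t8} W1245={t7,t8} W1345={t7,t8} W2345={t7,t8}
  W12345={t7,t8}
C dims 5,10,10,5; δ0: rk 4, SNF 1^4; δ1: rk 6, SNF 1^6; δ2: rk 4, SNF 1^4
Ȟ^0: (5−4)−0=1 ⇒ Z
Ȟ^1: (10−6)−4=0 ⇒ 0
Ȟ^2: (10−4)−6=0 ⇒ 0


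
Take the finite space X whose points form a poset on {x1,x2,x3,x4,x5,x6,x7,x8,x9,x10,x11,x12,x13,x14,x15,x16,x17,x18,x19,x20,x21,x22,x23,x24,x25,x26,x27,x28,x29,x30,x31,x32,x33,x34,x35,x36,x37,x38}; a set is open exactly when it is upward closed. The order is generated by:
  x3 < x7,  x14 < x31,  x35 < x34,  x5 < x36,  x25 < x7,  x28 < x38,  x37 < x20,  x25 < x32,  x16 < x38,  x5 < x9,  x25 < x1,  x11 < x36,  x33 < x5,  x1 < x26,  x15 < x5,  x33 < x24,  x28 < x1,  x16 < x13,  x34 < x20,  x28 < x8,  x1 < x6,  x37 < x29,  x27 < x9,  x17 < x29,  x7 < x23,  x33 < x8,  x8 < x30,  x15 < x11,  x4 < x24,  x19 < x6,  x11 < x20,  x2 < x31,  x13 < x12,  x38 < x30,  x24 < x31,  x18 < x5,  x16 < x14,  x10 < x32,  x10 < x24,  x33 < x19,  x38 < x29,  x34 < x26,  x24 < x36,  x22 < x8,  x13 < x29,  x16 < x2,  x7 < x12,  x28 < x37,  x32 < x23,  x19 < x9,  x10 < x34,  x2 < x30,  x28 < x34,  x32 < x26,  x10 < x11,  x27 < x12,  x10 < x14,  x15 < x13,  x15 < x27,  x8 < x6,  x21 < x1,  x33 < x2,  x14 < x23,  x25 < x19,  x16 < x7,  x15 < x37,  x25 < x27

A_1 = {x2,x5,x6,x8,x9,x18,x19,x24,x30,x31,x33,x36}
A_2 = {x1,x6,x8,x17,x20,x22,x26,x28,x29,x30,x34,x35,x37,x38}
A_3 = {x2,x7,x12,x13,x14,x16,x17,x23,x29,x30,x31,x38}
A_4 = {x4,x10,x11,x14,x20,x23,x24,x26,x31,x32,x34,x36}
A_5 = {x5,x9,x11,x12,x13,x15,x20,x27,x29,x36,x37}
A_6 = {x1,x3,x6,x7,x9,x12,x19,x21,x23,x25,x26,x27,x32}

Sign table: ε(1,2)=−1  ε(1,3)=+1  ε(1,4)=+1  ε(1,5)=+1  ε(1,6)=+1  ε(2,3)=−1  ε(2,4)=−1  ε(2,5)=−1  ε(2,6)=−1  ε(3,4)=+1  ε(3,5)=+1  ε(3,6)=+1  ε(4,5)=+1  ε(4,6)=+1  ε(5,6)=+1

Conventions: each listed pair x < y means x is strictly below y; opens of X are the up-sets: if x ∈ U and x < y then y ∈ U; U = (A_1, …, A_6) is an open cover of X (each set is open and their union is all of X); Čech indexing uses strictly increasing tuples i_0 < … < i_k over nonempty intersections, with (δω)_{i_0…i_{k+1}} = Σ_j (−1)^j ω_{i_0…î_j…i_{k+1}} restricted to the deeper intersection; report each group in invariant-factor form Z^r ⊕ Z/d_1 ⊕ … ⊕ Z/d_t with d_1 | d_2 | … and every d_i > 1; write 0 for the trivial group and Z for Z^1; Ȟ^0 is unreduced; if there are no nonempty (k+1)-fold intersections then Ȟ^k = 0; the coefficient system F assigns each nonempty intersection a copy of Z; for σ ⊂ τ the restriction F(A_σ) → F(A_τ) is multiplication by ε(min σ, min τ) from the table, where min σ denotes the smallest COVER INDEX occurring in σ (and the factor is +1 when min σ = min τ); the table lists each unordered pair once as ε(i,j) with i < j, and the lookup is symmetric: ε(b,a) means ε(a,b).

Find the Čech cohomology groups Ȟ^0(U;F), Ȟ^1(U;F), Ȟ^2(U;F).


Ȟ^0(U;F) ≅ Z, Ȟ^1(U;F) ≅ 0 and Ȟ^2(U;F) ≅ Z/2

cover nerve:
  A12={x6,x8,x30} A13={x2,x30,x31} A14={x24,x31,x36} A15={x5,x9,x36} A16={x6,x9,x19} A23={x17,x29,x30,x38} A24={x20,x26,x34} A25={x20,x29,x37} A26={x1,x6,x26} A34={x14,x23,x31} A35={x12,x13,x29} A36={x7,x12,x23} A45={x11,x20,x36} A46={x23,x26,x32} A56={x9,x12,x27}
  A123={x30} A126={x6} A134={x31} A145={x36} A156={x9} A235={x29} A245={x20} A246={x26} A346={x23} A356={x12}
C dims 6,15,10; δ0: rk 5, SNF 1^5; δ1: rk 10, SNF 1^9·2
Ȟ^0: (6−5)−0=1 ⇒ Z
Ȟ^1: (15−10)−5=0 ⇒ 0
Ȟ^2: (10−0)−10=0 plus torsion [2] ⇒ Z/2


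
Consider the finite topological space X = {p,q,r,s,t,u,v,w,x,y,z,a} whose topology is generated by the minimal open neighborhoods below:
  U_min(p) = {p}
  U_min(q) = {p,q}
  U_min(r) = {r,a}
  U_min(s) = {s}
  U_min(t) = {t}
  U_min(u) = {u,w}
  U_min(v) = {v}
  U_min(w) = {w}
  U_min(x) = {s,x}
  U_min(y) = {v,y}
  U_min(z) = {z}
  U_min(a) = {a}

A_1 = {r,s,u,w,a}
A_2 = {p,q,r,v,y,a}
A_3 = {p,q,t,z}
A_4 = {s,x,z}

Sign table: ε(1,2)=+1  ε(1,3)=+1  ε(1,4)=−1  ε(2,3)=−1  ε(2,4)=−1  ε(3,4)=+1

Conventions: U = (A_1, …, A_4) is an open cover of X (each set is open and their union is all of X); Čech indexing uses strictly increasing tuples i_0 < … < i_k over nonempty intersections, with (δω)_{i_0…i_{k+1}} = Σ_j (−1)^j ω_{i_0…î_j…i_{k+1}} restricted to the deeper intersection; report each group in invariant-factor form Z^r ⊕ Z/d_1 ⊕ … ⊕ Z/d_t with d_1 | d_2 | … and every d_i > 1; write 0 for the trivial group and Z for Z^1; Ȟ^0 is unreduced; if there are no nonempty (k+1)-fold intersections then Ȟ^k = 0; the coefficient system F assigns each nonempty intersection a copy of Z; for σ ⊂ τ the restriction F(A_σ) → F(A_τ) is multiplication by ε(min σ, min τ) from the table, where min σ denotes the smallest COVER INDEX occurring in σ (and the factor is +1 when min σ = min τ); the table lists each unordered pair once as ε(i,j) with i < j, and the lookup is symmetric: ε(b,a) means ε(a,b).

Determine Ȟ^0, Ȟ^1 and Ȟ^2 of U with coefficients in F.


Ȟ^0(U;F) ≅ Z; Ȟ^1(U;F) ≅ Z; Ȟ^2(U;F) ≅ 0

nerve of the cover:
  A12={r,a} A14={s} A23={p,q} A34={z}
C dims 4,4; δ0: rk 3, SNF 1^3
Ȟ^0 = (4 − 3) − 0 = 1, so Ȟ^0 ≅ Z
Ȟ^1 = (4 − 0) − 3 = 1, so Ȟ^1 ≅ Z
Ȟ^2 = (0 − 0) − 0 = 0, so Ȟ^2 ≅ 0


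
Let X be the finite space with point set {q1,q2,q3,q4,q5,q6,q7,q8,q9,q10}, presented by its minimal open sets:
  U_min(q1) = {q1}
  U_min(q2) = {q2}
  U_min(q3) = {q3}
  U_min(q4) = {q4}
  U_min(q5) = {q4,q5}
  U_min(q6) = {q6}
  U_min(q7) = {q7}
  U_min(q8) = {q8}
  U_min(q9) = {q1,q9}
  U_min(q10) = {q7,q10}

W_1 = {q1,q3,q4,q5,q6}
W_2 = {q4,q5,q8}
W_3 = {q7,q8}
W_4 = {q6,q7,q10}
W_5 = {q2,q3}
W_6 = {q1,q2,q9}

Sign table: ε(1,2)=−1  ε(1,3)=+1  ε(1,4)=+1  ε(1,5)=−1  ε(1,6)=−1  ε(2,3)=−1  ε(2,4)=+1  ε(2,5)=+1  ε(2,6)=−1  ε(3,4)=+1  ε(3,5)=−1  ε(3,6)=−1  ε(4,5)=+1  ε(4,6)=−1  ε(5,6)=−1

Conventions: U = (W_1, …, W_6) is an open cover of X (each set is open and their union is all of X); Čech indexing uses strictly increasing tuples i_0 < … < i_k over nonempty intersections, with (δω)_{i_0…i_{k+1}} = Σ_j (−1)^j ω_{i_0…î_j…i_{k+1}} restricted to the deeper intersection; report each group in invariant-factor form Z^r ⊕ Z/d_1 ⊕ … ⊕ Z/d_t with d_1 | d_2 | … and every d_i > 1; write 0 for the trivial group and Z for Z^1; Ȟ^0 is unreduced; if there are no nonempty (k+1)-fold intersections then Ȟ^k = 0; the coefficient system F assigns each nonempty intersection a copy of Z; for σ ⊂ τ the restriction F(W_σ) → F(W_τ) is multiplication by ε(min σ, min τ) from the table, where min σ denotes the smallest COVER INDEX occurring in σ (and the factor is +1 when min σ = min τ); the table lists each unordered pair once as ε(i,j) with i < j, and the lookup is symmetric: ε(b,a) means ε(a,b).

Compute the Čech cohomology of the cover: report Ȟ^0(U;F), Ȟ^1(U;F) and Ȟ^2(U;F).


Ȟ^0(U;F) ≅ 0; Ȟ^1(U;F) ≅ Z ⊕ Z/2; Ȟ^2(U;F) ≅ 0

cover nerve:
  W12={q4,q5} W14={q6} W15={q3} W16={q1} W23={q8} W34={q7} W56={q2}
C dims 6,7; δ0: rk 6, SNF 1^5·2
Ȟ^0: (6−6)−0=0 ⇒ 0
Ȟ^1: (7−0)−6=1 plus torsion [2] ⇒ Z ⊕ Z/2
Ȟ^2: (0−0)−0=0 ⇒ 0


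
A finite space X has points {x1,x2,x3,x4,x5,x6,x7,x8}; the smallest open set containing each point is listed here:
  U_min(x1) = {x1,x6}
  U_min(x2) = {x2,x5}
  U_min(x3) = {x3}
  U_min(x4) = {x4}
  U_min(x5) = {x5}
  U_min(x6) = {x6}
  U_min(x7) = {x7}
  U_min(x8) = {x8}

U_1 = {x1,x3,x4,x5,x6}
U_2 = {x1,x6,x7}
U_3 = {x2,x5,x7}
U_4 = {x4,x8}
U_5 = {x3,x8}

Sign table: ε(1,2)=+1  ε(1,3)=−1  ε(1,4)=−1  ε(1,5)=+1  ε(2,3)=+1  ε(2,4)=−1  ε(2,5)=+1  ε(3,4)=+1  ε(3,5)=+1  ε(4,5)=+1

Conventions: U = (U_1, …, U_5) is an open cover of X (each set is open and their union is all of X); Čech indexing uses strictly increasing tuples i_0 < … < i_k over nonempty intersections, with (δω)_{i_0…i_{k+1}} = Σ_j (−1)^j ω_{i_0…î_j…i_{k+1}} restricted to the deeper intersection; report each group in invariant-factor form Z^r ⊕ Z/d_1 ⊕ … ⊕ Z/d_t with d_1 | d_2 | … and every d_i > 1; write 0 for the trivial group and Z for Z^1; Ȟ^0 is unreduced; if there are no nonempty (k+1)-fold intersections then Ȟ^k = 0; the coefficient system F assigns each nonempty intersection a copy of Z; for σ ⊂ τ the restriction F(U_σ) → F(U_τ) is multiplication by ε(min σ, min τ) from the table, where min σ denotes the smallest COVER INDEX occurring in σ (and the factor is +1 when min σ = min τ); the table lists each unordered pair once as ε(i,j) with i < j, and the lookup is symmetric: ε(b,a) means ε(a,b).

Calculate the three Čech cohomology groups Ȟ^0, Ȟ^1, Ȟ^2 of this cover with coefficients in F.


Ȟ^0 ≅ 0; Ȟ^1 ≅ Z ⊕ Z/2; Ȟ^2 ≅ 0

nerve of the cover:
  U12={x1,x6} U13={x5} U14={x4} U15={x3} U23={x7} U45={x8}
C dims 5,6; δ0: rk 5, SNF 1^4·2
Ȟ^0 = (5 − 5) − 0 = 0, so Ȟ^0 ≅ 0
Ȟ^1 = (6 − 0) − 5 = 1 plus torsion [2], so Ȟ^1 ≅ Z ⊕ Z/2
Ȟ^2 = (0 − 0) − 0 = 0, so Ȟ^2 ≅ 0


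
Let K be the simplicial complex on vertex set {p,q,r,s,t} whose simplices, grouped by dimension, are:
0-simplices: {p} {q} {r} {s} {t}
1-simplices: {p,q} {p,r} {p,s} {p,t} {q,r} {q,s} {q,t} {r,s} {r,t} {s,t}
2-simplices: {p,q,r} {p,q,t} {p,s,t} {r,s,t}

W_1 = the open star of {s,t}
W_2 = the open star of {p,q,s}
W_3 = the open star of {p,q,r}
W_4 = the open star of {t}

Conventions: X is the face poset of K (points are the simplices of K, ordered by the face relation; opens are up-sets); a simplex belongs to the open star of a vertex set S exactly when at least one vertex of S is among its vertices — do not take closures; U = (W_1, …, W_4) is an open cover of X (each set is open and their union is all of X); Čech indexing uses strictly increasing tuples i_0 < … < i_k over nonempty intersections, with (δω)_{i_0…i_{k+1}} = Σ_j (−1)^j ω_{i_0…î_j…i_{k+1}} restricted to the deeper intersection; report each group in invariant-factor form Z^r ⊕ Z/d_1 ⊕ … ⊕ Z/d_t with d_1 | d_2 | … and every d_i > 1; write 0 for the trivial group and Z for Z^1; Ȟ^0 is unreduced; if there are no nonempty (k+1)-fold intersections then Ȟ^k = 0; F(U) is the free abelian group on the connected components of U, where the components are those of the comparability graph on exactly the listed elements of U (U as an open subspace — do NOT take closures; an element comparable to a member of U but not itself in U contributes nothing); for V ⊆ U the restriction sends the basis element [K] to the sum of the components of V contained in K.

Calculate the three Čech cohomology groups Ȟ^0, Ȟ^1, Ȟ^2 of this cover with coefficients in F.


nerve simplices:
  W1={{s},{t},{p,s},{p,t},{q,s},{q,t},{r,s},{r,t},{s,t},{p,q,t},{p,s,t},{r,s,t}} W2={{p},{q},{s},{p,q},{p,r},{p,s},{p,t},{q,r},{q,s},{q,t},{r,s},{s,t},{p,q,r},{p,q,t},{p,s,t},{r,s,t}} W3={{p},{q},{r},{p,q},{p,r},{p,s},{p,t},{q,r},{q,s},{q,t},{r,s},{r,t},{p,q,r},{p,q,t},{p,s,t},{r,s,t}} W4={{t},{p,t},{q,t},{r,t},{s,t},{p,q,t},{p,s,t},{r,s,t}}
  W12={{s},{p,s},{p,t},{q,s},{q,t},{r,s},{s,t},{p,q,t},{p,s,t},{r,s,t}} W13={{p,s},{p,t},{q,s},{q,t},{r,s},{r,t},{p,q,t},{p,s,t},{r,s,t}} W14={{t},{p,t},{q,t},{r,t},{s,t},{p,q,t},{p,s,t},{r,s,t}} W23={{p},{q},{p,q},{p,r},{p,s},{p,t},{q,r},{q,s},{q,t},{r,s},{p,q,r},{p,q,t},{p,s,t},{r,s,t}} W24={{p,t},{q,t},{s,t},{p,q,t},{p,s,t},{r,s,t}} W34={{p,t},{q,t},{r,t},{p,q,t},{p,s,t},{r,s,t}}
  W123={{p,s},{p,t},{q,s},{q,t},{r,s},{p,q,t},{p,s,t},{r,s,t}} W124={{p,t},{q,t},{s,t},{p,q,t},{p,s,t},{r,s,t}} W134={{p,t},{q,t},{r,t},{p,q,t},{p,s,t},{r,s,t}} W234={{p,t},{q,t},{p,q,t},{p,s,t},{r,s,t}}
  W1234={{p,t},{q,t},{p,q,t},{p,s,t},{r,s,t}}
components per intersection:
  W1: {{s},{t},{p,s},{p,t},{q,s},{q,t},{r,s},{r,t},{s,t},{p,q,t},{p,s,t},{r,s,t}}
  W2: {{p},{q},{s},{p,q},{p,r},{p,s},{p,t},{q,r},{q,s},{q,t},{r,s},{s,t},{p,q,r},{p,q,t},{p,s,t},{r,s,t}}
  W3: {{p},{q},{r},{p,q},{p,r},{p,s},{p,t},{q,r},{q,s},{q,t},{r,s},{r,t},{p,q,r},{p,q,t},{p,s,t},{r,s,t}}
  W4: {{t},{p,t},{q,t},{r,t},{s,t},{p,q,t},{p,s,t},{r,s,t}}
  W12: {{s},{p,s},{p,t},{q,s},{q,t},{r,s},{s,t},{p,q,t},{p,s,t},{r,s,t}}
  W13: {{p,s},{p,t},{q,t},{p,q,t},{p,s,t}} {{q,s}} {{r,s},{r,t},{r,s,t}}
  W14: {{t},{p,t},{q,t},{r,t},{s,t},{p,q,t},{p,s,t},{r,s,t}}
  W23: {{p},{q},{p,q},{p,r},{p,s},{p,t},{q,r},{q,s},{q,t},{p,q,r},{p,q,t},{p,s,t}} {{r,s},{r,s,t}}
  W24: {{p,t},{q,t},{s,t},{p,q,t},{p,s,t},{r,s,t}}
  W34: {{p,t},{q,t},{p,q,t},{p,s,t}} {{r,t},{r,s,t}}
  W123: {{p,s},{p,t},{q,t},{p,q,t},{p,s,t}} {{q,s}} {{r,s},{r,s,t}}
  W124: {{p,t},{q,t},{s,t},{p,q,t},{p,s,t},{r,s,t}}
  W134: {{p,t},{q,t},{p,q,t},{p,s,t}} {{r,t},{r,s,t}}
  W234: {{p,t},{q,t},{p,q,t},{p,s,t}} {{r,s,t}}
  W1234: {{p,t},{q,t},{p,q,t},{p,s,t}} {{r,s,t}}
C dims 4,10,8,2; δ0: rk 3, SNF 1^3; δ1: rk 6, SNF 1^6; δ2: rk 2, SNF 1^2
degree 0: 4−3−0 = 1 → Ȟ^0 ≅ Z
degree 1: 10−6−3 = 1 → Ȟ^1 ≅ Z
degree 2: 8−2−6 = 0 → Ȟ^2 ≅ 0

Ȟ^0 ≅ Z, Ȟ^1 ≅ Z and Ȟ^2 ≅ 0


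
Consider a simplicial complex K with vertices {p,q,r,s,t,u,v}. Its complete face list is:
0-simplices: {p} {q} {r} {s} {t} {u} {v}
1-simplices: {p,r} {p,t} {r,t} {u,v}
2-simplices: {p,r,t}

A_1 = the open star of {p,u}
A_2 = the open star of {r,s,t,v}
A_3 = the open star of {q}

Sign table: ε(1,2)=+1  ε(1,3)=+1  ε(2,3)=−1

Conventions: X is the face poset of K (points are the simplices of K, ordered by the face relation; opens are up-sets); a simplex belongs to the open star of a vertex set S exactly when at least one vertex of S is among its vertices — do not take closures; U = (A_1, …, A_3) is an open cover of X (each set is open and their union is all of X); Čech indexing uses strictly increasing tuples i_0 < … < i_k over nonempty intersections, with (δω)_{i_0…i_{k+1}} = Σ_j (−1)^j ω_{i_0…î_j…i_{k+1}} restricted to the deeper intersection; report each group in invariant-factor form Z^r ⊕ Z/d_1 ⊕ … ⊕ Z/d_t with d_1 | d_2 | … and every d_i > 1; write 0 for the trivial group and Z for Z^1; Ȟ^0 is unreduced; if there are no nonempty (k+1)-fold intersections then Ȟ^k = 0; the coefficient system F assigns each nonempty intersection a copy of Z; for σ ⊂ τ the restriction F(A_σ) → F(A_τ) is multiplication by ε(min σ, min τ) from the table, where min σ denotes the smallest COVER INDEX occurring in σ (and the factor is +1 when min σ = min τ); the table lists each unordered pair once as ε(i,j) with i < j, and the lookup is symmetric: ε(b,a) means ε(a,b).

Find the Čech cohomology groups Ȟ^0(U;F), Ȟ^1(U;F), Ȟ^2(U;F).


nerve of the cover:
  A1={{p},{u},{p,r},{p,t},{u,v},{p,r,t}} A2={{r},{s},{t},{v},{p,r},{p,t},{r,t},{u,v},{p,r,t}} A3={{q}}
  A12={{p,r},{p,t},{u,v},{p,r,t}}
C dims 3,1; δ0: rk 1, SNF 1^1
Ȟ^0 = (3 − 1) − 0 = 2, so Ȟ^0 ≅ Z^2
Ȟ^1 = (1 − 0) − 1 = 0, so Ȟ^1 ≅ 0
Ȟ^2 = (0 − 0) − 0 = 0, so Ȟ^2 ≅ 0

Ȟ^0 ≅ Z^2,  Ȟ^1 ≅ 0,  Ȟ^2 ≅ 0


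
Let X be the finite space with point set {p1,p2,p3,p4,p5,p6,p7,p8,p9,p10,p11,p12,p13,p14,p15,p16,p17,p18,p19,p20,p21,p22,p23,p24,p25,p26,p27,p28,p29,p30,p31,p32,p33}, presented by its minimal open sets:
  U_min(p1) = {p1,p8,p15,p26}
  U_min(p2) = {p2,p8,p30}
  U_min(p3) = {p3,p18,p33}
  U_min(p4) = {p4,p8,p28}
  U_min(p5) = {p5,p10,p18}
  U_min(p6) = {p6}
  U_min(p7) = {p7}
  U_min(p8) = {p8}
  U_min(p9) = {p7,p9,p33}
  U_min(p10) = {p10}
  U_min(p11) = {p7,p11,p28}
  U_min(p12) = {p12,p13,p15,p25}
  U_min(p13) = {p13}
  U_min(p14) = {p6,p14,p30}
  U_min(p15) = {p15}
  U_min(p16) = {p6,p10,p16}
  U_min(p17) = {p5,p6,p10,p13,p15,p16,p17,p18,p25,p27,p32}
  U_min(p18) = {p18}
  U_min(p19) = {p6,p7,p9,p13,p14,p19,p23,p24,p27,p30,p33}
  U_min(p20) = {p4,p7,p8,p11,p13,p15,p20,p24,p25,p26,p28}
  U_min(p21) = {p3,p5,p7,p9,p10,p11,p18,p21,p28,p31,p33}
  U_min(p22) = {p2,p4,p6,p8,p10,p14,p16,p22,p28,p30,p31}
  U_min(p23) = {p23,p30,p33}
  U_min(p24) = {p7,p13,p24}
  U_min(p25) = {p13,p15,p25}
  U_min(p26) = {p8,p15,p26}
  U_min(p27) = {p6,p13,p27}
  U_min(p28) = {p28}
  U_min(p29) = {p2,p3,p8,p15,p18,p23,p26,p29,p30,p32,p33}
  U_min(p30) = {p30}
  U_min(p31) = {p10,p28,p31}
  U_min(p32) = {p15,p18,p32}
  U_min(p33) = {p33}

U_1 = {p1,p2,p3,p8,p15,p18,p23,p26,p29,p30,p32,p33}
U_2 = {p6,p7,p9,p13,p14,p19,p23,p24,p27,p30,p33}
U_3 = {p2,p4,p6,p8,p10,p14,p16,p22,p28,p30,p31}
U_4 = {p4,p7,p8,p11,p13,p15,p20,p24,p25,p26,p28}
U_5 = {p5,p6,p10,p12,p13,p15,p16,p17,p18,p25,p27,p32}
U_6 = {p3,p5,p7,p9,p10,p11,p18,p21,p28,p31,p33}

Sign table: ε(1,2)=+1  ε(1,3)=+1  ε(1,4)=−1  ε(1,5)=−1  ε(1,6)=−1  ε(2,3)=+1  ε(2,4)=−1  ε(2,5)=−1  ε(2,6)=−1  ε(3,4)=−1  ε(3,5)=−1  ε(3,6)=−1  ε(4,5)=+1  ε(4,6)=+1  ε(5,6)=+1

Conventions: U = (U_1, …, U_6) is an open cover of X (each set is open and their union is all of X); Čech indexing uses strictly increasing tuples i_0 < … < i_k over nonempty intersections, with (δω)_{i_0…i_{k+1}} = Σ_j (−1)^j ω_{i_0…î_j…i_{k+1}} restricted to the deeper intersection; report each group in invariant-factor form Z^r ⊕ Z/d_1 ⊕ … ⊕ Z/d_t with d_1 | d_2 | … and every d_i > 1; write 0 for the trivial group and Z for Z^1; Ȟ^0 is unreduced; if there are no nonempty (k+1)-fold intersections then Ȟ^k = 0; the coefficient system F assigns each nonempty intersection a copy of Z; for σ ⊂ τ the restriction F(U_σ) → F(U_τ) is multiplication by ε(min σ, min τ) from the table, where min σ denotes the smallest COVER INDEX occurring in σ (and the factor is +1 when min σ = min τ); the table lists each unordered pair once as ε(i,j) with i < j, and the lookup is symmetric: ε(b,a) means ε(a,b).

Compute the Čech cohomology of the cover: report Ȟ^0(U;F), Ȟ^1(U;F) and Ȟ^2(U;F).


Ȟ^0 ≅ Z, Ȟ^1 ≅ 0, Ȟ^2 ≅ Z/2

nonempty overlaps:
  U12={p23,p30,p33} U13={p2,p8,p30} U14={p8,p15,p26} U15={p15,p18,p32} U16={p3,p18,p33} U23={p6,p14,p30} U24={p7,p13,p24} U25={p6,p13,p27} U26={p7,p9,p33} U34={p4,p8,p28} U35={p6,p10,p16} U36={p10,p28,p31} U45={p13,p15,p25} U46={p7,p11,p28} U56={p5,p10,p18}
  U123={p30} U126={p33} U134={p8} U145={p15} U156={p18} U235={p6} U245={p13} U246={p7} U346={p28} U356={p10}
C dims 6,15,10; δ0: rk 5, SNF 1^5; δ1: rk 10, SNF 1^9·2
degree 0: 6−5−0 = 1 → Ȟ^0 ≅ Z
degree 1: 15−10−5 = 0 → Ȟ^1 ≅ 0
degree 2: 10−0−10 = 0 plus torsion [2] → Ȟ^2 ≅ Z/2


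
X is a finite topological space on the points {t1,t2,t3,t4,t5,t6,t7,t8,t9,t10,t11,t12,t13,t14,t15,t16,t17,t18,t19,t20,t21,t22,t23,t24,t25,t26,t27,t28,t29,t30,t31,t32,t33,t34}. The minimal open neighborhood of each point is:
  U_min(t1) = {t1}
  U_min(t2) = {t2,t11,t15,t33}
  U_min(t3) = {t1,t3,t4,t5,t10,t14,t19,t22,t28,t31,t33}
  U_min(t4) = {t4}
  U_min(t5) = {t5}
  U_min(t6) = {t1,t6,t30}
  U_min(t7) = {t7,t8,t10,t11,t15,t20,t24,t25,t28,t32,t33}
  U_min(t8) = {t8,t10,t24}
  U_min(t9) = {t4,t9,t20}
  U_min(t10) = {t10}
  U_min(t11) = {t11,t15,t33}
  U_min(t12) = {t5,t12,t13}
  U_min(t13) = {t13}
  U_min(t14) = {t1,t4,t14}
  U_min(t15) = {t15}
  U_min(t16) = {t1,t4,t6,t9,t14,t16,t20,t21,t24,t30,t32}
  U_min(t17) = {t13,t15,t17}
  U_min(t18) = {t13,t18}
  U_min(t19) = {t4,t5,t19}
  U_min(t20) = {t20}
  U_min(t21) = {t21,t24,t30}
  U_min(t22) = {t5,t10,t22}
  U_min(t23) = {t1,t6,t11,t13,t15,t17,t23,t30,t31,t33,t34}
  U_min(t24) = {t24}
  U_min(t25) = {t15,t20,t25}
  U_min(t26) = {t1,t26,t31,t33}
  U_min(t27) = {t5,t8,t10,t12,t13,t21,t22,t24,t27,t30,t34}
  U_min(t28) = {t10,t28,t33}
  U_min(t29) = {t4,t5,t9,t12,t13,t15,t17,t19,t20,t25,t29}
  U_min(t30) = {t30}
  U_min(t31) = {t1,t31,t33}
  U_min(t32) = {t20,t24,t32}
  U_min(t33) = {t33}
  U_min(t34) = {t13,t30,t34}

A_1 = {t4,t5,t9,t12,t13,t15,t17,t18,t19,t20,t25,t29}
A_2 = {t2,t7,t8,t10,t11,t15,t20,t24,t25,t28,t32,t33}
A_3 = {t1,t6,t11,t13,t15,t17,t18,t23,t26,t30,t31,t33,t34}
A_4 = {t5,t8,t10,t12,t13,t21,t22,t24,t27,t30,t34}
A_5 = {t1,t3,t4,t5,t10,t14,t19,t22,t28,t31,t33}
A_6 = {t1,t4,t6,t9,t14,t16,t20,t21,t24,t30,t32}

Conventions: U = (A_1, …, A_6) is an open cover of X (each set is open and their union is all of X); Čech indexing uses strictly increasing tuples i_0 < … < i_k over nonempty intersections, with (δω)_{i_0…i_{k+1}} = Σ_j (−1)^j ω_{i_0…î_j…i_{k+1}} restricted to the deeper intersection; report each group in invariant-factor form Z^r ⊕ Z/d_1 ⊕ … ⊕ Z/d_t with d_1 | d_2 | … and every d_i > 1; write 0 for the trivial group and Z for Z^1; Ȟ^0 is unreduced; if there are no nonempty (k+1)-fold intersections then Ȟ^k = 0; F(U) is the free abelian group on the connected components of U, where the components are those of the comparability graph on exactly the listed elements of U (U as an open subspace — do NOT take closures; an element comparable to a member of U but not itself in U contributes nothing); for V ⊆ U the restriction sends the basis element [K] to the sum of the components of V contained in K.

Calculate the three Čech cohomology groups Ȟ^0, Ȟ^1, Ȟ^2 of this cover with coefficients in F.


nonempty overlaps:
  A12={t15,t20,t25} A13={t13,t15,t17,t18} A14={t5,t12,t13} A15={t4,t5,t19} A16={t4,t9,t20} A23={t11,t15,t33} A24={t8,t10,t24} A25={t10,t28,t33} A26={t20,t24,t32} A34={t13,t30,t34} A35={t1,t31,t33} A36={t1,t6,t30} A45={t5,t10,t22} A46={t21,t24,t30} A56={t1,t4,t14}
  A123={t15} A126={t20} A134={t13} A145={t5} A156={t4} A235={t33} A245={t10} A246={t24} A346={t30} A356={t1}
components per intersection:
  A1: {t4,t5,t9,t12,t13,t15,t17,t18,t19,t20,t25,t29}
  A2: {t2,t7,t8,t10,t11,t15,t20,t24,t25,t28,t32,t33}
  A3: {t1,t6,t11,t13,t15,t17,t18,t23,t26,t30,t31,t33,t34}
  A4: {t5,t8,t10,t12,t13,t21,t22,t24,t27,t30,t34}
  A5: {t1,t3,t4,t5,t10,t14,t19,t22,t28,t31,t33}
  A6: {t1,t4,t6,t9,t14,t16,t20,t21,t24,t30,t32}
  A12: {t15,t20,t25}
  A13: {t13,t15,t17,t18}
  A14: {t5,t12,t13}
  A15: {t4,t5,t19}
  A16: {t4,t9,t20}
  A23: {t11,t15,t33}
  A24: {t8,t10,t24}
  A25: {t10,t28,t33}
  A26: {t20,t24,t32}
  A34: {t13,t30,t34}
  A35: {t1,t31,t33}
  A36: {t1,t6,t30}
  A45: {t5,t10,t22}
  A46: {t21,t24,t30}
  A56: {t1,t4,t14}
  A123: {t15}
  A126: {t20}
  A134: {t13}
  A145: {t5}
  A156: {t4}
  A235: {t33}
  A245: {t10}
  A246: {t24}
  A346: {t30}
  A356: {t1}
C dims 6,15,10; δ0: rk 5, SNF 1^5; δ1: rk 10, SNF 1^9·2
degree 0: 6−5−0 = 1 → Ȟ^0 ≅ Z
degree 1: 15−10−5 = 0 → Ȟ^1 ≅ 0
degree 2: 10−0−10 = 0 plus torsion [2] → Ȟ^2 ≅ Z/2

Ȟ^0 = Z; Ȟ^1 = 0; Ȟ^2 = Z/2


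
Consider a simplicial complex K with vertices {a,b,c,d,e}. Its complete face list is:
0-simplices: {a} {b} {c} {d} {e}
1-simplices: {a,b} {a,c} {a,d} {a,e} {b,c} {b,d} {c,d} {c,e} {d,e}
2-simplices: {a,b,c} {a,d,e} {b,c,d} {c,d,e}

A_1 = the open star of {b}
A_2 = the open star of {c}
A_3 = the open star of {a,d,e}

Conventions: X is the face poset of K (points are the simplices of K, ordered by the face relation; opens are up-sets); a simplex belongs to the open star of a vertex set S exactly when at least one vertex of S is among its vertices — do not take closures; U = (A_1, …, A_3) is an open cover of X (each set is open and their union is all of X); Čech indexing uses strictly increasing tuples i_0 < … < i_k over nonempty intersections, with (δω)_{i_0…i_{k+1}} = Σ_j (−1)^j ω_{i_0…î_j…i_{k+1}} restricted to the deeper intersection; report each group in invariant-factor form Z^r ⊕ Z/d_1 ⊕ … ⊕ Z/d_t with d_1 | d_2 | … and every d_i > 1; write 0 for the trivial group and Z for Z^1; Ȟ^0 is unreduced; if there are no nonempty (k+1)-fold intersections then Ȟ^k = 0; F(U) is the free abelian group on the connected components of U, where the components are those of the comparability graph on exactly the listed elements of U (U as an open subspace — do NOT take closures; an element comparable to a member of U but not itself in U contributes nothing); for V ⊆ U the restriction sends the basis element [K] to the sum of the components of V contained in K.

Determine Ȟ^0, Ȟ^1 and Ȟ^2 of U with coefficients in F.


nonempty overlaps:
  A1={{b},{a,b},{b,c},{b,d},{a,b,c},{b,c,d}} A2={{c},{a,c},{b,c},{c,d},{c,e},{a,b,c},{b,c,d},{c,d,e}} A3={{a},{d},{e},{a,b},{a,c},{a,d},{a,e},{b,d},{c,d},{c,e},{d,e},{a,b,c},{a,d,e},{b,c,d},{c,d,e}}
  A12={{b,c},{a,b,c},{b,c,d}} A13={{a,b},{b,d},{a,b,c},{b,c,d}} A23={{a,c},{c,d},{c,e},{a,b,c},{b,c,d},{c,d,e}}
  A123={{a,b,c},{b,c,d}}
components per intersection:
  A1: {{b},{a,b},{b,c},{b,d},{a,b,c},{b,c,d}}
  A2: {{c},{a,c},{b,c},{c,d},{c,e},{a,b,c},{b,c,d},{c,d,e}}
  A3: {{a},{d},{e},{a,b},{a,c},{a,d},{a,e},{b,d},{c,d},{c,e},{d,e},{a,b,c},{a,d,e},{b,c,d},{c,d,e}}
  A12: {{b,c},{a,b,c},{b,c,d}}
  A13: {{a,b},{a,b,c}} {{b,d},{b,c,d}}
  A23: {{a,c},{a,b,c}} {{c,d},{c,e},{b,c,d},{c,d,e}}
  A123: {{a,b,c}} {{b,c,d}}
C dims 3,5,2; δ0: rk 2, SNF 1^2; δ1: rk 2, SNF 1^2
degree 0: 3−2−0 = 1 → Ȟ^0 ≅ Z
degree 1: 5−2−2 = 1 → Ȟ^1 ≅ Z
degree 2: 2−0−2 = 0 → Ȟ^2 ≅ 0

Ȟ^0 ≅ Z, Ȟ^1 ≅ Z, Ȟ^2 ≅ 0


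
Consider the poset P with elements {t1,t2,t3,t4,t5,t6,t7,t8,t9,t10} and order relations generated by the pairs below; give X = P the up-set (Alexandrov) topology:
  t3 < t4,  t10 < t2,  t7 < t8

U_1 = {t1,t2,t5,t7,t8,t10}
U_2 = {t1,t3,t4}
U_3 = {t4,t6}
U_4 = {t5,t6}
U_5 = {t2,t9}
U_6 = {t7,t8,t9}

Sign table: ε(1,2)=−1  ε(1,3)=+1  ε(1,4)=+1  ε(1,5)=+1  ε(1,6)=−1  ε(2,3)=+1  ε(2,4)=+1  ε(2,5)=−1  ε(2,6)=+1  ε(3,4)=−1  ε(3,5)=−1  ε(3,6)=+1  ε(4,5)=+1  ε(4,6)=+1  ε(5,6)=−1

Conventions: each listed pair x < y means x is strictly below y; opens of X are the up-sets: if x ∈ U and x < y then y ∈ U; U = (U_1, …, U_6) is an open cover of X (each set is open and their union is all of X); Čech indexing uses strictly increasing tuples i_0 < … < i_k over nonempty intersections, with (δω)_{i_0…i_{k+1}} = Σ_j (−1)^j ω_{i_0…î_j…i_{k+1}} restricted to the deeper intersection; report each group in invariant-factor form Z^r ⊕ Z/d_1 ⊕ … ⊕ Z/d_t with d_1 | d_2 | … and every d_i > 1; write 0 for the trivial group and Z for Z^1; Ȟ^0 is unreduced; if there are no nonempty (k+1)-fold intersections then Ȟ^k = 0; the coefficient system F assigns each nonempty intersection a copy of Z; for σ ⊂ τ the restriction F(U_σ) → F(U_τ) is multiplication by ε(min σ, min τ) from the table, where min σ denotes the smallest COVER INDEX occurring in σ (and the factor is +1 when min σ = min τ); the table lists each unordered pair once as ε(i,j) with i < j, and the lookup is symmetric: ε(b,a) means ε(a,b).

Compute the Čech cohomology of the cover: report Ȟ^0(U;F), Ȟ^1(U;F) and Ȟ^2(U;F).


intersection data:
  U12={t1} U14={t5} U15={t2} U16={t7,t8} U23={t4} U34={t6} U56={t9}
C dims 6,7; δ0: rk 5, SNF 1^5
Ȟ^0 = (6 − 5) − 0 = 1, so Ȟ^0 ≅ Z
Ȟ^1 = (7 − 0) − 5 = 2, so Ȟ^1 ≅ Z^2
Ȟ^2 = (0 − 0) − 0 = 0, so Ȟ^2 ≅ 0

Ȟ^0 ≅ Z, Ȟ^1 ≅ Z^2, Ȟ^2 ≅ 0


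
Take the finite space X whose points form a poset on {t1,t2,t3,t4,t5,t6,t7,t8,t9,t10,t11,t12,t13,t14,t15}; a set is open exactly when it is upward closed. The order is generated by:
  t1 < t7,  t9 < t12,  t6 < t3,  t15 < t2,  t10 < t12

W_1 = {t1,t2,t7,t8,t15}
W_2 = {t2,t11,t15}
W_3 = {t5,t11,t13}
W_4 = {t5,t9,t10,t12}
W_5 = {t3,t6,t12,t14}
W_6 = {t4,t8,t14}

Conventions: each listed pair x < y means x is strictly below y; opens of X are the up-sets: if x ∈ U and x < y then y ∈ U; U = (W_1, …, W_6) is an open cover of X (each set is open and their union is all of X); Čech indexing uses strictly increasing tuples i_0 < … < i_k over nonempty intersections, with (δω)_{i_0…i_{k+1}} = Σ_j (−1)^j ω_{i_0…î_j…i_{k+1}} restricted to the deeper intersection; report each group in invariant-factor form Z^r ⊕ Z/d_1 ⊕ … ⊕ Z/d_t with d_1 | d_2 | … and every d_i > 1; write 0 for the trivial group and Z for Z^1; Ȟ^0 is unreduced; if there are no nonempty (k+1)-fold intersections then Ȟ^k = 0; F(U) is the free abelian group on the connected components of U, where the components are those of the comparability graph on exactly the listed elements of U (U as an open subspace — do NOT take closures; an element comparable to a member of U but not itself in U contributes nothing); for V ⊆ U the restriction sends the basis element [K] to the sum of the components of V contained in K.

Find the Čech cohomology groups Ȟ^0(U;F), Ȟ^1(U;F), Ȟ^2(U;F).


Ȟ^0 ≅ Z^10, Ȟ^1 ≅ 0, Ȟ^2 ≅ 0

intersection data:
  W12={t2,t15} W16={t8} W23={t11} W34={t5} W45={t12} W56={t14}
components per intersection:
  W1: {t1,t7} {t2,t15} {t8}
  W2: {t2,t15} {t11}
  W3: {t5} {t11} {t13}
  W4: {t5} {t9,t10,t12}
  W5: {t3,t6} {t12} {t14}
  W6: {t4} {t8} {t14}
  W12: {t2,t15}
  W16: {t8}
  W23: {t11}
  W34: {t5}
  W45: {t12}
  W56: {t14}
C dims 16,6; δ0: rk 6, SNF 1^6
Ȟ^0 = (16 − 6) − 0 = 10, so Ȟ^0 ≅ Z^10
Ȟ^1 = (6 − 0) − 6 = 0, so Ȟ^1 ≅ 0
Ȟ^2 = (0 − 0) − 0 = 0, so Ȟ^2 ≅ 0
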